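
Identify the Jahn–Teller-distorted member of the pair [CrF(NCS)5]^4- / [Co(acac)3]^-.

[CrF(NCS)5]^4-: Each fluoride is −1; each isothiocyanate is −1; balancing the −4 overall charge requires Cr(II). Group 6 minus oxidation state 2 gives a d⁴ configuration. Fluoride and isothiocyanate are weak-field ligands for a first-row metal, so the complex is high-spin. The t₂g³e_g¹ (high-spin) configuration has an unevenly filled e_g set; the Jahn–Teller theorem predicts a tetragonal distortion (typically axial elongation) to lift the degeneracy.
[Co(acac)3]^-: Each acetylacetonate is −1; balancing the −1 overall charge requires Co(II). Group 9 minus oxidation state 2 gives a d⁷ configuration. Acetylacetonate is a weak-field ligand for a first-row metal, so the complex is high-spin. The d⁷ configuration leaves the e_g set evenly filled (or empty) — no strong Jahn–Teller driving force.

[CrF(NCS)5]^4-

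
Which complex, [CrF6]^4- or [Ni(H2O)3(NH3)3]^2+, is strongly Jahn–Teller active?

[CrF6]^4-: Ligand charges: each fluoride is −1. With an overall charge of −4 the chromium centre must be in the +2 oxidation state. Cr sits in group 6, so the d-electron count is 6 − 2 = 4. Fluoride is a weak-field ligand for a first-row metal, so the complex is high-spin. The t₂g³e_g¹ (high-spin) configuration has an unevenly filled e_g set; the Jahn–Teller theorem predicts a tetragonal distortion (typically axial elongation) to lift the degeneracy.
[Ni(H2O)3(NH3)3]^2+: Water is neutral; ammonia is neutral; balancing the +2 overall charge requires Ni(II). Nickel is a group-10 element; Ni(II) is therefore d⁸. The d⁸ configuration leaves the e_g set evenly filled (or empty) — no strong Jahn–Teller driving force.

[CrF6]^4-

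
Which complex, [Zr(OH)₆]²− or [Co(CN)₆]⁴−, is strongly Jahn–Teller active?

[Zr(OH)₆]²−: Summing ligand charges against the −2 overall charge gives an oxidation state of +4 for zirconium. Zr sits in group 4, so the d-electron count is 4 − 4 = 0. The d⁰ configuration leaves the e_g set evenly filled (or empty) — no strong Jahn–Teller driving force.
[Co(CN)₆]⁴−: Each cyanide is −1; balancing the −4 overall charge requires Co(II). Co sits in group 9, so the d-electron count is 9 − 2 = 7. Cyanide is a strong-field ligand (high in the spectrochemical series) for a first-row metal, so the complex is low-spin. The t₂g⁶e_g¹ (low-spin) configuration has an unevenly filled e_g set; the Jahn–Teller theorem predicts a tetragonal distortion (typically axial elongation) to lift the degeneracy.

[Co(CN)₆]⁴−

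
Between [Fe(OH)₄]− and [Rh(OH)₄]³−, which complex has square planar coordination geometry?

For [Fe(OH)₄]−: Ligand charges: each hydroxide is −1. With an overall charge of −1 the iron centre must be in the +3 oxidation state. Group 8 minus oxidation state 3 gives a d⁵ configuration. A high-spin d⁵ ion has zero CFSE in either geometry, so four ligands adopt the sterically favoured tetrahedral geometry. → tetrahedral.
For [Rh(OH)₄]³−: Each hydroxide is −1; balancing the −3 overall charge requires Rh(I). Group 9 minus oxidation state 1 gives a d⁸ configuration. A 4d d⁸ ion has a large crystal-field splitting; square planar leaves the high-energy d_{x²−y²} orbital empty and maximises CFSE. → square planar.

[Rh(OH)₄]³−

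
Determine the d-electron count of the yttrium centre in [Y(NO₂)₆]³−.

Summing ligand charges against the −3 overall charge gives an oxidation state of +3 for yttrium.
Y sits in group 3, so the d-electron count is 3 − 3 = 0.

d⁰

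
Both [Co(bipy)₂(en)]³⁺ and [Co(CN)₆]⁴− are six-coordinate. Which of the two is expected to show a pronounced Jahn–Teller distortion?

[Co(bipy)₂(en)]³⁺: Summing ligand charges against the +3 overall charge gives an oxidation state of +3 for cobalt. Co sits in group 9, so the d-electron count is 9 − 3 = 6. Co(III) has an exceptionally large octahedral splitting and is low-spin with essentially every ligand except fluoride. The d⁶ configuration leaves the e_g set evenly filled (or empty) — no strong Jahn–Teller driving force.
[Co(CN)₆]⁴−: Summing ligand charges against the −4 overall charge gives an oxidation state of +2 for cobalt. Group 9 minus oxidation state 2 gives a d⁷ configuration. Cyanide is a strong-field ligand (high in the spectrochemical series) for a first-row metal, so the complex is low-spin. The t₂g⁶e_g¹ (low-spin) configuration has an unevenly filled e_g set; the Jahn–Teller theorem predicts a tetragonal distortion (typically axial elongation) to lift the degeneracy.

[Co(CN)₆]⁴−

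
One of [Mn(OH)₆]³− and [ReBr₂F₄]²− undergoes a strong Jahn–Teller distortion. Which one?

[Mn(OH)₆]³−

[Mn(OH)₆]³−: Each hydroxide is −1; balancing the −3 overall charge requires Mn(III). Mn sits in group 7, so the d-electron count is 7 − 3 = 4. Hydroxide is a weak-field ligand for a first-row metal, so the complex is high-spin. The t₂g³e_g¹ (high-spin) configuration has an unevenly filled e_g set; the Jahn–Teller theorem predicts a tetragonal distortion (typically axial elongation) to lift the degeneracy.
[ReBr₂F₄]²−: Ligand charges: each bromide is −1; each fluoride is −1. With an overall charge of −2 the rhenium centre must be in the +4 oxidation state. Re sits in group 7, so the d-electron count is 7 − 4 = 3. The d³ configuration leaves the e_g set evenly filled (or empty) — no strong Jahn–Teller driving force.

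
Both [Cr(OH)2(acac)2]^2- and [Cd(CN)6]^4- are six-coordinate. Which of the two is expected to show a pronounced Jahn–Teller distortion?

[Cr(OH)2(acac)2]^2-

[Cr(OH)2(acac)2]^2-: Summing ligand charges against the −2 overall charge gives an oxidation state of +2 for chromium. Group 6 minus oxidation state 2 gives a d⁴ configuration. Acetylacetonate and hydroxide are weak-field ligands for a first-row metal, so the complex is high-spin. The t₂g³e_g¹ (high-spin) configuration has an unevenly filled e_g set; the Jahn–Teller theorem predicts a tetragonal distortion (typically axial elongation) to lift the degeneracy.
[Cd(CN)6]^4-: Ligand charges: each cyanide is −1. With an overall charge of −4 the cadmium centre must be in the +2 oxidation state. Group 12 minus oxidation state 2 gives a d¹⁰ configuration. The d¹⁰ configuration leaves the e_g set evenly filled (or empty) — no strong Jahn–Teller driving force.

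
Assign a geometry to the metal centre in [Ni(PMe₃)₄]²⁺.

Summing ligand charges against the +2 overall charge gives an oxidation state of +2 for nickel.
Group 10 minus oxidation state 2 gives a d⁸ configuration.
With 4 monodentate ligands the coordination number is 4.
Trimethylphosphine is a strong-field ligand (high in the spectrochemical series).
A 3d d⁸ ion with strong-field ligands gains enough CFSE to favour square planar over tetrahedral.

square planar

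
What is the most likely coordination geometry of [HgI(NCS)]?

linear

Summing ligand charges against the 0 overall charge gives an oxidation state of +2 for mercury.
Hg sits in group 12, so the d-electron count is 12 − 2 = 10.
Coordination number: 2.
A d¹⁰ ion with only two ligands adopts a linear arrangement (sp hybridisation; no CFSE preference).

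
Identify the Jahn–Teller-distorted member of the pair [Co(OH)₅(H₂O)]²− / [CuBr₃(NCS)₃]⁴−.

[Co(OH)₅(H₂O)]²−: Each hydroxide is −1; water is neutral; balancing the −2 overall charge requires Co(III). Group 9 minus oxidation state 3 gives a d⁶ configuration. Co(III) has an exceptionally large octahedral splitting and is low-spin with essentially every ligand except fluoride. The d⁶ configuration leaves the e_g set evenly filled (or empty) — no strong Jahn–Teller driving force.
[CuBr₃(NCS)₃]⁴−: Summing ligand charges against the −4 overall charge gives an oxidation state of +2 for copper. Cu sits in group 11, so the d-electron count is 11 − 2 = 9. The t₂g⁶e_g³ configuration has an unevenly filled e_g set; the Jahn–Teller theorem predicts a tetragonal distortion (typically axial elongation) to lift the degeneracy.

[CuBr₃(NCS)₃]⁴−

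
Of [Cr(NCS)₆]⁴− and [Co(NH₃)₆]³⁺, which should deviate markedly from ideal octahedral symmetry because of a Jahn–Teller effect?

[Cr(NCS)₆]⁴−: Each isothiocyanate is −1; balancing the −4 overall charge requires Cr(II). Group 6 minus oxidation state 2 gives a d⁴ configuration. Isothiocyanate is a weak-field ligand for a first-row metal, so the complex is high-spin. The t₂g³e_g¹ (high-spin) configuration has an unevenly filled e_g set; the Jahn–Teller theorem predicts a tetragonal distortion (typically axial elongation) to lift the degeneracy.
[Co(NH₃)₆]³⁺: Summing ligand charges against the +3 overall charge gives an oxidation state of +3 for cobalt. Cobalt is a group-9 element; Co(III) is therefore d⁶. Co(III) has an exceptionally large octahedral splitting and is low-spin with essentially every ligand except fluoride. The d⁶ configuration leaves the e_g set evenly filled (or empty) — no strong Jahn–Teller driving force.

[Cr(NCS)₆]⁴−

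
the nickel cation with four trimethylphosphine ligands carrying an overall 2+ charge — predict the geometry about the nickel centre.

Ligand charges: trimethylphosphine is neutral. With an overall charge of +2 the nickel centre must be in the +2 oxidation state.
Nickel is a group-10 element; Ni(II) is therefore d⁸.
With 4 monodentate ligands the coordination number is 4.
Trimethylphosphine is a strong-field ligand (high in the spectrochemical series).
A 3d d⁸ ion with strong-field ligands gains enough CFSE to favour square planar over tetrahedral.

square planar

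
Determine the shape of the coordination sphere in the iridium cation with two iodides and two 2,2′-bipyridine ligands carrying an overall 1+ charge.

octahedral

Each iodide is −1; 2,2′-bipyridine is neutral; balancing the +1 overall charge requires Ir(III).
Iridium is a group-9 element; Ir(III) is therefore d⁶.
Counting donor atoms: 2×iodide (monodentate) → 2 donors; 2×2,2′-bipyridine (bidentate) → 4 donors. Coordination number = 6.
Six donors around a single metal centre give an octahedral coordination sphere.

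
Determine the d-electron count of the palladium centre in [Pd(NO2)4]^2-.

Ligand charges: each nitro (N-bound nitrite) is −1. With an overall charge of −2 the palladium centre must be in the +2 oxidation state.
Palladium is a group-10 element; Pd(II) is therefore d⁸.

d⁸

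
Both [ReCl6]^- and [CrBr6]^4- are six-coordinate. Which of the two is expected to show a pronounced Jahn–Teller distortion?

[CrBr6]^4-

[ReCl6]^-: Each chloride is −1; balancing the −1 overall charge requires Re(V). Re sits in group 7, so the d-electron count is 7 − 5 = 2. The d² configuration leaves the e_g set evenly filled (or empty) — no strong Jahn–Teller driving force.
[CrBr6]^4-: Each bromide is −1; balancing the −4 overall charge requires Cr(II). Chromium is a group-6 element; Cr(II) is therefore d⁴. Bromide is a weak-field ligand for a first-row metal, so the complex is high-spin. The t₂g³e_g¹ (high-spin) configuration has an unevenly filled e_g set; the Jahn–Teller theorem predicts a tetragonal distortion (typically axial elongation) to lift the degeneracy.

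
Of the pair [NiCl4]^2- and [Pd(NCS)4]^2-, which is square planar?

For [NiCl4]^2-: Summing ligand charges against the −2 overall charge gives an oxidation state of +2 for nickel. Ni sits in group 10, so the d-electron count is 10 − 2 = 8. Chloride is a weak-field ligand. With weak-field ligands the CFSE gain from square planar is small, so a 3d d⁸ ion takes the sterically preferred tetrahedral geometry. → tetrahedral.
For [Pd(NCS)4]^2-: Summing ligand charges against the −2 overall charge gives an oxidation state of +2 for palladium. Pd sits in group 10, so the d-electron count is 10 − 2 = 8. A 4d d⁸ ion has a large crystal-field splitting; square planar leaves the high-energy d_{x²−y²} orbital empty and maximises CFSE. → square planar.

[Pd(NCS)4]^2-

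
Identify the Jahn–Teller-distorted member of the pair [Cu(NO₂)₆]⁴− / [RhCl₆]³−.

[Cu(NO₂)₆]⁴−

[Cu(NO₂)₆]⁴−: Each nitro (N-bound nitrite) is −1; balancing the −4 overall charge requires Cu(II). Group 11 minus oxidation state 2 gives a d⁹ configuration. The t₂g⁶e_g³ configuration has an unevenly filled e_g set; the Jahn–Teller theorem predicts a tetragonal distortion (typically axial elongation) to lift the degeneracy.
[RhCl₆]³−: Summing ligand charges against the −3 overall charge gives an oxidation state of +3 for rhodium. Rhodium is a group-9 element; Rh(III) is therefore d⁶. A 4d ion has a large Δₒ and is invariably low-spin. The d⁶ configuration leaves the e_g set evenly filled (or empty) — no strong Jahn–Teller driving force.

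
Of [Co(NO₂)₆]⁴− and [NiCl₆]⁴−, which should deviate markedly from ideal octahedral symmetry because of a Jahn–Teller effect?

[Co(NO₂)₆]⁴−: Ligand charges: each nitro (N-bound nitrite) is −1. With an overall charge of −4 the cobalt centre must be in the +2 oxidation state. Group 9 minus oxidation state 2 gives a d⁷ configuration. Nitro (N-bound nitrite) is a strong-field ligand (high in the spectrochemical series) for a first-row metal, so the complex is low-spin. The t₂g⁶e_g¹ (low-spin) configuration has an unevenly filled e_g set; the Jahn–Teller theorem predicts a tetragonal distortion (typically axial elongation) to lift the degeneracy.
[NiCl₆]⁴−: Summing ligand charges against the −4 overall charge gives an oxidation state of +2 for nickel. Group 10 minus oxidation state 2 gives a d⁸ configuration. The d⁸ configuration leaves the e_g set evenly filled (or empty) — no strong Jahn–Teller driving force.

[Co(NO₂)₆]⁴−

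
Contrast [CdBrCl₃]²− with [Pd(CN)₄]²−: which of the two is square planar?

[Pd(CN)₄]²−

For [CdBrCl₃]²−: Ligand charges: each bromide is −1; each chloride is −1. With an overall charge of −2 the cadmium centre must be in the +2 oxidation state. Group 12 minus oxidation state 2 gives a d¹⁰ configuration. A d¹⁰ ion has no crystal-field stabilisation preference between square planar and tetrahedral, so four ligands adopt the sterically favoured tetrahedral geometry. → tetrahedral.
For [Pd(CN)₄]²−: Each cyanide is −1; balancing the −2 overall charge requires Pd(II). Pd sits in group 10, so the d-electron count is 10 − 2 = 8. A 4d d⁸ ion has a large crystal-field splitting; square planar leaves the high-energy d_{x²−y²} orbital empty and maximises CFSE. → square planar.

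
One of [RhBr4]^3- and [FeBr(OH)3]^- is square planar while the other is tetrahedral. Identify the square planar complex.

[RhBr4]^3-

For [RhBr4]^3-: Each bromide is −1; balancing the −3 overall charge requires Rh(I). Rh sits in group 9, so the d-electron count is 9 − 1 = 8. A 4d d⁸ ion has a large crystal-field splitting; square planar leaves the high-energy d_{x²−y²} orbital empty and maximises CFSE. → square planar.
For [FeBr(OH)3]^-: Ligand charges: each bromide is −1; each hydroxide is −1. With an overall charge of −1 the iron centre must be in the +3 oxidation state. Group 8 minus oxidation state 3 gives a d⁵ configuration. A high-spin d⁵ ion has zero CFSE in either geometry, so four ligands adopt the sterically favoured tetrahedral geometry. → tetrahedral.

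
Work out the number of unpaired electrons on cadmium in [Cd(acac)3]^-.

Ligand charges: each acetylacetonate is −1. With an overall charge of −1 the cadmium centre must be in the +2 oxidation state.
Cadmium is a group-12 element; Cd(II) is therefore d¹⁰.
Counting donor atoms: 3×acetylacetonate (bidentate) → 6 donors. Coordination number = 6.
In an octahedral field the d¹⁰ configuration is t₂g⁶e_g⁴, giving 0 unpaired electrons.

0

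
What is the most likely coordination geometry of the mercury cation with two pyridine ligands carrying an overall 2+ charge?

linear

Pyridine is neutral; balancing the +2 overall charge requires Hg(II).
Group 12 minus oxidation state 2 gives a d¹⁰ configuration.
With 2 monodentate ligands the coordination number is 2.
A d¹⁰ ion with only two ligands adopts a linear arrangement (sp hybridisation; no CFSE preference).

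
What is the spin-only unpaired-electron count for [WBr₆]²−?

2 unpaired electrons

Summing ligand charges against the −2 overall charge gives an oxidation state of +4 for tungsten.
Tungsten is a group-6 element; W(IV) is therefore d².
In an octahedral field the d² configuration is t₂g²e_g⁰ (only one arrangement possible), giving 2 unpaired electrons.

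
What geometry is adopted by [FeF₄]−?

tetrahedral

Ligand charges: each fluoride is −1. With an overall charge of −1 the iron centre must be in the +3 oxidation state.
Iron is a group-8 element; Fe(III) is therefore d⁵.
With 4 monodentate ligands the coordination number is 4.
Fluoride is a weak-field ligand.
A high-spin d⁵ ion has zero CFSE in either geometry, so four ligands adopt the sterically favoured tetrahedral geometry.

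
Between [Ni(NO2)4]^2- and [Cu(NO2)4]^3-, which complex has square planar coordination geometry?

[Ni(NO2)4]^2-

For [Ni(NO2)4]^2-: Summing ligand charges against the −2 overall charge gives an oxidation state of +2 for nickel. Ni sits in group 10, so the d-electron count is 10 − 2 = 8. Nitro (N-bound nitrite) is a strong-field ligand (high in the spectrochemical series). A 3d d⁸ ion with strong-field ligands gains enough CFSE to favour square planar over tetrahedral. → square planar.
For [Cu(NO2)4]^3-: Each nitro (N-bound nitrite) is −1; balancing the −3 overall charge requires Cu(I). Cu sits in group 11, so the d-electron count is 11 − 1 = 10. A d¹⁰ ion has no crystal-field stabilisation preference between square planar and tetrahedral, so four ligands adopt the sterically favoured tetrahedral geometry. → tetrahedral.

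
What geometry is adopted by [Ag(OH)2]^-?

Ligand charges: each hydroxide is −1. With an overall charge of −1 the silver centre must be in the +1 oxidation state.
Group 11 minus oxidation state 1 gives a d¹⁰ configuration.
Coordination number: 2.
A d¹⁰ ion with only two ligands adopts a linear arrangement (sp hybridisation; no CFSE preference).

linear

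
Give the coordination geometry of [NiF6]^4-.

octahedral

Summing ligand charges against the −4 overall charge gives an oxidation state of +2 for nickel.
Ni sits in group 10, so the d-electron count is 10 − 2 = 8.
Coordination number: 6.
Six donors around a single metal centre give an octahedral coordination sphere.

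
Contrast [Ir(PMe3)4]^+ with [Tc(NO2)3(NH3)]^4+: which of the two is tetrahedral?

[Tc(NO2)3(NH3)]^4+

For [Ir(PMe3)4]^+: Summing ligand charges against the +1 overall charge gives an oxidation state of +1 for iridium. Group 9 minus oxidation state 1 gives a d⁸ configuration. A 5d d⁸ ion has a large crystal-field splitting; square planar leaves the high-energy d_{x²−y²} orbital empty and maximises CFSE. → square planar.
For [Tc(NO2)3(NH3)]^4+: Ligand charges: each nitro (N-bound nitrite) is −1; ammonia is neutral. With an overall charge of +4 the technetium centre must be in the +7 oxidation state. Technetium is a group-7 element; Tc(VII) is therefore d⁰. A d⁰ ion has no crystal-field stabilisation preference between square planar and tetrahedral, so four ligands adopt the sterically favoured tetrahedral geometry. → tetrahedral.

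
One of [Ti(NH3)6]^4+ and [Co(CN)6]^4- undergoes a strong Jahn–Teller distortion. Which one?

[Co(CN)6]^4-

[Ti(NH3)6]^4+: Ligand charges: ammonia is neutral. With an overall charge of +4 the titanium centre must be in the +4 oxidation state. Titanium is a group-4 element; Ti(IV) is therefore d⁰. The d⁰ configuration leaves the e_g set evenly filled (or empty) — no strong Jahn–Teller driving force.
[Co(CN)6]^4-: Ligand charges: each cyanide is −1. With an overall charge of −4 the cobalt centre must be in the +2 oxidation state. Co sits in group 9, so the d-electron count is 9 − 2 = 7. Cyanide is a strong-field ligand (high in the spectrochemical series) for a first-row metal, so the complex is low-spin. The t₂g⁶e_g¹ (low-spin) configuration has an unevenly filled e_g set; the Jahn–Teller theorem predicts a tetragonal distortion (typically axial elongation) to lift the degeneracy.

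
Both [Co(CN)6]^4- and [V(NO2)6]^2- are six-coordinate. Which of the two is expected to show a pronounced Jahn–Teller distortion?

[Co(CN)6]^4-

[Co(CN)6]^4-: Summing ligand charges against the −4 overall charge gives an oxidation state of +2 for cobalt. Co sits in group 9, so the d-electron count is 9 − 2 = 7. Cyanide is a strong-field ligand (high in the spectrochemical series) for a first-row metal, so the complex is low-spin. The t₂g⁶e_g¹ (low-spin) configuration has an unevenly filled e_g set; the Jahn–Teller theorem predicts a tetragonal distortion (typically axial elongation) to lift the degeneracy.
[V(NO2)6]^2-: Ligand charges: each nitro (N-bound nitrite) is −1. With an overall charge of −2 the vanadium centre must be in the +4 oxidation state. Group 5 minus oxidation state 4 gives a d¹ configuration. The d¹ configuration leaves the e_g set evenly filled (or empty) — no strong Jahn–Teller driving force.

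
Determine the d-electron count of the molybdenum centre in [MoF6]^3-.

d3

Summing ligand charges against the −3 overall charge gives an oxidation state of +3 for molybdenum.
Mo sits in group 6, so the d-electron count is 6 − 3 = 3.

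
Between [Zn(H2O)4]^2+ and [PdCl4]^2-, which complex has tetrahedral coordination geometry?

[Zn(H2O)4]^2+

For [Zn(H2O)4]^2+: Ligand charges: water is neutral. With an overall charge of +2 the zinc centre must be in the +2 oxidation state. Zinc is a group-12 element; Zn(II) is therefore d¹⁰. A d¹⁰ ion has no crystal-field stabilisation preference between square planar and tetrahedral, so four ligands adopt the sterically favoured tetrahedral geometry. → tetrahedral.
For [PdCl4]^2-: Each chloride is −1; balancing the −2 overall charge requires Pd(II). Palladium is a group-10 element; Pd(II) is therefore d⁸. A 4d d⁸ ion has a large crystal-field splitting; square planar leaves the high-energy d_{x²−y²} orbital empty and maximises CFSE. → square planar.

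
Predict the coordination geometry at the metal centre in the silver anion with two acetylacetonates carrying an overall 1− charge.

Summing ligand charges against the −1 overall charge gives an oxidation state of +1 for silver.
Silver is a group-11 element; Ag(I) is therefore d¹⁰.
Counting donor atoms: 2×acetylacetonate (bidentate) → 4 donors. Coordination number = 4.
A d¹⁰ ion has no crystal-field stabilisation preference between square planar and tetrahedral, so four ligands adopt the sterically favoured tetrahedral geometry.

tetrahedral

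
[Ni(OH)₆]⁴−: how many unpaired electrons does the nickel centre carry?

Summing ligand charges against the −4 overall charge gives an oxidation state of +2 for nickel.
Nickel is a group-10 element; Ni(II) is therefore d⁸.
In an octahedral field the d⁸ configuration is t₂g⁶e_g² (only one arrangement possible), giving 2 unpaired electrons.

2 unpaired electrons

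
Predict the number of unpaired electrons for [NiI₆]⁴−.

2

Ligand charges: each iodide is −1. With an overall charge of −4 the nickel centre must be in the +2 oxidation state.
Group 10 minus oxidation state 2 gives a d⁸ configuration.
In an octahedral field the d⁸ configuration is t₂g⁶e_g² (only one arrangement possible), giving 2 unpaired electrons.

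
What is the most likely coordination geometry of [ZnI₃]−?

trigonal planar

Ligand charges: each iodide is −1. With an overall charge of −1 the zinc centre must be in the +2 oxidation state.
Group 12 minus oxidation state 2 gives a d¹⁰ configuration.
With 3 monodentate ligands the coordination number is 3.
Three ligands around a d¹⁰ centre minimise repulsion in a trigonal-planar arrangement.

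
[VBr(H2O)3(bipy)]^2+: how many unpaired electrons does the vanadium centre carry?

2

Ligand charges: each bromide is −1; water is neutral; 2,2′-bipyridine is neutral. With an overall charge of +2 the vanadium centre must be in the +3 oxidation state.
V sits in group 5, so the d-electron count is 5 − 3 = 2.
Counting donor atoms: 1×bromide (monodentate) → 1 donor; 3×water (monodentate) → 3 donors; 1×2,2′-bipyridine (bidentate) → 2 donors. Coordination number = 6.
In an octahedral field the d² configuration is t₂g²e_g⁰ (only one arrangement possible), giving 2 unpaired electrons.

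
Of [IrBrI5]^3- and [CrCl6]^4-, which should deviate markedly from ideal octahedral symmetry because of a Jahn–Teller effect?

[IrBrI5]^3-: Ligand charges: each bromide is −1; each iodide is −1. With an overall charge of −3 the iridium centre must be in the +3 oxidation state. Group 9 minus oxidation state 3 gives a d⁶ configuration. A 5d ion has a large Δₒ and is invariably low-spin. The d⁶ configuration leaves the e_g set evenly filled (or empty) — no strong Jahn–Teller driving force.
[CrCl6]^4-: Ligand charges: each chloride is −1. With an overall charge of −4 the chromium centre must be in the +2 oxidation state. Group 6 minus oxidation state 2 gives a d⁴ configuration. Chloride is a weak-field ligand for a first-row metal, so the complex is high-spin. The t₂g³e_g¹ (high-spin) configuration has an unevenly filled e_g set; the Jahn–Teller theorem predicts a tetragonal distortion (typically axial elongation) to lift the degeneracy.

[CrCl6]^4-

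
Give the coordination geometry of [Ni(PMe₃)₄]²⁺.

Summing ligand charges against the +2 overall charge gives an oxidation state of +2 for nickel.
Ni sits in group 10, so the d-electron count is 10 − 2 = 8.
With 4 monodentate ligands the coordination number is 4.
Trimethylphosphine is a strong-field ligand (high in the spectrochemical series).
A 3d d⁸ ion with strong-field ligands gains enough CFSE to favour square planar over tetrahedral.

square planar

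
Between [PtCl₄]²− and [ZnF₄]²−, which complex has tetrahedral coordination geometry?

For [PtCl₄]²−: Summing ligand charges against the −2 overall charge gives an oxidation state of +2 for platinum. Pt sits in group 10, so the d-electron count is 10 − 2 = 8. A 5d d⁸ ion has a large crystal-field splitting; square planar leaves the high-energy d_{x²−y²} orbital empty and maximises CFSE. → square planar.
For [ZnF₄]²−: Each fluoride is −1; balancing the −2 overall charge requires Zn(II). Zn sits in group 12, so the d-electron count is 12 − 2 = 10. A d¹⁰ ion has no crystal-field stabilisation preference between square planar and tetrahedral, so four ligands adopt the sterically favoured tetrahedral geometry. → tetrahedral.

[ZnF₄]²−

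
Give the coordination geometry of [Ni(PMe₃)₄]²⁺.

square planar

Trimethylphosphine is neutral; balancing the +2 overall charge requires Ni(II).
Nickel is a group-10 element; Ni(II) is therefore d⁸.
Coordination number: 4.
Trimethylphosphine is a strong-field ligand (high in the spectrochemical series).
A 3d d⁸ ion with strong-field ligands gains enough CFSE to favour square planar over tetrahedral.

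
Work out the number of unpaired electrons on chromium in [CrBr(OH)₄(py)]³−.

4

Summing ligand charges against the −3 overall charge gives an oxidation state of +2 for chromium.
Cr sits in group 6, so the d-electron count is 6 − 2 = 4.
The spin state decides the count: Bromide and hydroxide are weak-field ligands for a first-row metal, so the complex is high-spin.
An octahedral high-spin d⁴ ion is t₂g³e_g¹, giving 4 unpaired electrons.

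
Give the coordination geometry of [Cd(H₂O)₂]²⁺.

linear

Water is neutral; balancing the +2 overall charge requires Cd(II).
Group 12 minus oxidation state 2 gives a d¹⁰ configuration.
Coordination number: 2.
A d¹⁰ ion with only two ligands adopts a linear arrangement (sp hybridisation; no CFSE preference).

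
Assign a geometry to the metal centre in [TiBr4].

Summing ligand charges against the 0 overall charge gives an oxidation state of +4 for titanium.
Titanium is a group-4 element; Ti(IV) is therefore d⁰.
Coordination number: 4.
A d⁰ ion has no crystal-field stabilisation preference between square planar and tetrahedral, so four ligands adopt the sterically favoured tetrahedral geometry.

tetrahedral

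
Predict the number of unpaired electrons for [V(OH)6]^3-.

Summing ligand charges against the −3 overall charge gives an oxidation state of +3 for vanadium.
V sits in group 5, so the d-electron count is 5 − 3 = 2.
In an octahedral field the d² configuration is t₂g²e_g⁰ (only one arrangement possible), giving 2 unpaired electrons.

2 unpaired electrons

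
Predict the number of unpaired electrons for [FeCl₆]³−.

5 unpaired electrons

Summing ligand charges against the −3 overall charge gives an oxidation state of +3 for iron.
Iron is a group-8 element; Fe(III) is therefore d⁵.
The spin state decides the count: Chloride is a weak-field ligand for a first-row metal, so the complex is high-spin.
An octahedral high-spin d⁵ ion is t₂g³e_g², giving 5 unpaired electrons.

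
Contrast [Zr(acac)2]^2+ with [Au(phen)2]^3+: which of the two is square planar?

[Au(phen)2]^3+

For [Zr(acac)2]^2+: Summing ligand charges against the +2 overall charge gives an oxidation state of +4 for zirconium. Group 4 minus oxidation state 4 gives a d⁰ configuration. A d⁰ ion has no crystal-field stabilisation preference between square planar and tetrahedral, so four ligands adopt the sterically favoured tetrahedral geometry. → tetrahedral.
For [Au(phen)2]^3+: 1,10-phenanthroline is neutral; balancing the +3 overall charge requires Au(III). Gold is a group-11 element; Au(III) is therefore d⁸. A 5d d⁸ ion has a large crystal-field splitting; square planar leaves the high-energy d_{x²−y²} orbital empty and maximises CFSE. → square planar.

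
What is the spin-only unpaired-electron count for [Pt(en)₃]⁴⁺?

0

Ligand charges: ethylenediamine is neutral. With an overall charge of +4 the platinum centre must be in the +4 oxidation state.
Platinum is a group-10 element; Pt(IV) is therefore d⁶.
Counting donor atoms: 3×ethylenediamine (bidentate) → 6 donors. Coordination number = 6.
The spin state decides the count: a 5d ion has a large Δₒ and is invariably low-spin.
An octahedral low-spin d⁶ ion is t₂g⁶e_g⁰, giving 0 unpaired electrons.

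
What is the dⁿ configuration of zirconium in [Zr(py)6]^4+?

Summing ligand charges against the +4 overall charge gives an oxidation state of +4 for zirconium.
Zr sits in group 4, so the d-electron count is 4 − 4 = 0.

d⁰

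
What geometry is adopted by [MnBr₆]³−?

Ligand charges: each bromide is −1. With an overall charge of −3 the manganese centre must be in the +3 oxidation state.
Group 7 minus oxidation state 3 gives a d⁴ configuration.
With 6 monodentate ligands the coordination number is 6.
Six donors around a single metal centre give an octahedral coordination sphere.

octahedral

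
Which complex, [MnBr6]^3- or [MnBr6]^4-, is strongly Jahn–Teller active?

[MnBr6]^3-: Summing ligand charges against the −3 overall charge gives an oxidation state of +3 for manganese. Manganese is a group-7 element; Mn(III) is therefore d⁴. Bromide is a weak-field ligand for a first-row metal, so the complex is high-spin. The t₂g³e_g¹ (high-spin) configuration has an unevenly filled e_g set; the Jahn–Teller theorem predicts a tetragonal distortion (typically axial elongation) to lift the degeneracy.
[MnBr6]^4-: Each bromide is −1; balancing the −4 overall charge requires Mn(II). Group 7 minus oxidation state 2 gives a d⁵ configuration. Bromide is a weak-field ligand for a first-row metal, so the complex is high-spin. The d⁵ configuration leaves the e_g set evenly filled (or empty) — no strong Jahn–Teller driving force.

[MnBr6]^3-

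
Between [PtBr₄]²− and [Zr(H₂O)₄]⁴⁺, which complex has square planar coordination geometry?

[PtBr₄]²−

For [PtBr₄]²−: Each bromide is −1; balancing the −2 overall charge requires Pt(II). Group 10 minus oxidation state 2 gives a d⁸ configuration. A 5d d⁸ ion has a large crystal-field splitting; square planar leaves the high-energy d_{x²−y²} orbital empty and maximises CFSE. → square planar.
For [Zr(H₂O)₄]⁴⁺: Ligand charges: water is neutral. With an overall charge of +4 the zirconium centre must be in the +4 oxidation state. Group 4 minus oxidation state 4 gives a d⁰ configuration. A d⁰ ion has no crystal-field stabilisation preference between square planar and tetrahedral, so four ligands adopt the sterically favoured tetrahedral geometry. → tetrahedral.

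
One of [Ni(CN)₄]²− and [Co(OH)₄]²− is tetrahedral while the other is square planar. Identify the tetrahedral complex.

[Co(OH)₄]²−

For [Ni(CN)₄]²−: Ligand charges: each cyanide is −1. With an overall charge of −2 the nickel centre must be in the +2 oxidation state. Group 10 minus oxidation state 2 gives a d⁸ configuration. Cyanide is a strong-field ligand (high in the spectrochemical series). A 3d d⁸ ion with strong-field ligands gains enough CFSE to favour square planar over tetrahedral. → square planar.
For [Co(OH)₄]²−: Ligand charges: each hydroxide is −1. With an overall charge of −2 the cobalt centre must be in the +2 oxidation state. Co sits in group 9, so the d-electron count is 9 − 2 = 7. For a high-spin 3d d⁷ ion with weak-field ligands the small Δₜ gives little square-planar CFSE advantage, so four ligands adopt the sterically favoured tetrahedral geometry. → tetrahedral.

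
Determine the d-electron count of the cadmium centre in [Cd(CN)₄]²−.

Ligand charges: each cyanide is −1. With an overall charge of −2 the cadmium centre must be in the +2 oxidation state.
Cadmium is a group-12 element; Cd(II) is therefore d¹⁰.

d¹⁰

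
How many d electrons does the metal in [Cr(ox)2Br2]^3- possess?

d3

Ligand charges: each oxalate is −2; each bromide is −1. With an overall charge of −3 the chromium centre must be in the +3 oxidation state.
Cr sits in group 6, so the d-electron count is 6 − 3 = 3.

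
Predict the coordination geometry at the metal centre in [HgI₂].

linear

Ligand charges: each iodide is −1. With an overall charge of 0 the mercury centre must be in the +2 oxidation state.
Mercury is a group-12 element; Hg(II) is therefore d¹⁰.
With 2 monodentate ligands the coordination number is 2.
A d¹⁰ ion with only two ligands adopts a linear arrangement (sp hybridisation; no CFSE preference).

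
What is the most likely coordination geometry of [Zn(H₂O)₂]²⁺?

linear

Water is neutral; balancing the +2 overall charge requires Zn(II).
Zinc is a group-12 element; Zn(II) is therefore d¹⁰.
Coordination number: 2.
A d¹⁰ ion with only two ligands adopts a linear arrangement (sp hybridisation; no CFSE preference).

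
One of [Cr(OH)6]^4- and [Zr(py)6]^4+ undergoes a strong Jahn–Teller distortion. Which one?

[Cr(OH)6]^4-: Each hydroxide is −1; balancing the −4 overall charge requires Cr(II). Cr sits in group 6, so the d-electron count is 6 − 2 = 4. Hydroxide is a weak-field ligand for a first-row metal, so the complex is high-spin. The t₂g³e_g¹ (high-spin) configuration has an unevenly filled e_g set; the Jahn–Teller theorem predicts a tetragonal distortion (typically axial elongation) to lift the degeneracy.
[Zr(py)6]^4+: Ligand charges: pyridine is neutral. With an overall charge of +4 the zirconium centre must be in the +4 oxidation state. Zirconium is a group-4 element; Zr(IV) is therefore d⁰. The d⁰ configuration leaves the e_g set evenly filled (or empty) — no strong Jahn–Teller driving force.

[Cr(OH)6]^4-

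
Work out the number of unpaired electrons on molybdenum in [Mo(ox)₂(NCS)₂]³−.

Summing ligand charges against the −3 overall charge gives an oxidation state of +3 for molybdenum.
Group 6 minus oxidation state 3 gives a d³ configuration.
Counting donor atoms: 2×oxalate (bidentate) → 4 donors; 2×isothiocyanate (monodentate) → 2 donors. Coordination number = 6.
In an octahedral field the d³ configuration is t₂g³e_g⁰ (only one arrangement possible), giving 3 unpaired electrons.

3 unpaired electrons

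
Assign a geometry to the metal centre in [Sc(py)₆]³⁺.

octahedral

Ligand charges: pyridine is neutral. With an overall charge of +3 the scandium centre must be in the +3 oxidation state.
Group 3 minus oxidation state 3 gives a d⁰ configuration.
With 6 monodentate ligands the coordination number is 6.
Six donors around a single metal centre give an octahedral coordination sphere.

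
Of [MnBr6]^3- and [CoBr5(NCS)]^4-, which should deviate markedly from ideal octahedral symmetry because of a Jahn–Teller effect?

[MnBr6]^3-: Each bromide is −1; balancing the −3 overall charge requires Mn(III). Group 7 minus oxidation state 3 gives a d⁴ configuration. Bromide is a weak-field ligand for a first-row metal, so the complex is high-spin. The t₂g³e_g¹ (high-spin) configuration has an unevenly filled e_g set; the Jahn–Teller theorem predicts a tetragonal distortion (typically axial elongation) to lift the degeneracy.
[CoBr5(NCS)]^4-: Summing ligand charges against the −4 overall charge gives an oxidation state of +2 for cobalt. Group 9 minus oxidation state 2 gives a d⁷ configuration. Bromide and isothiocyanate are weak-field ligands for a first-row metal, so the complex is high-spin. The d⁷ configuration leaves the e_g set evenly filled (or empty) — no strong Jahn–Teller driving force.

[MnBr6]^3-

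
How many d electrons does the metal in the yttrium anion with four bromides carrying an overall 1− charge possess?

d0

Each bromide is −1; balancing the −1 overall charge requires Y(III).
Group 3 minus oxidation state 3 gives a d⁰ configuration.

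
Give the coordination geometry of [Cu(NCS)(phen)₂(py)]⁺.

Each isothiocyanate is −1; 1,10-phenanthroline is neutral; pyridine is neutral; balancing the +1 overall charge requires Cu(II).
Cu sits in group 11, so the d-electron count is 11 − 2 = 9.
Counting donor atoms: 1×isothiocyanate (monodentate) → 1 donor; 2×1,10-phenanthroline (bidentate) → 4 donors; 1×pyridine (monodentate) → 1 donor. Coordination number = 6.
Six donors around a single metal centre give an octahedral coordination sphere.

octahedral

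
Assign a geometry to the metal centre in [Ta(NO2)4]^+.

tetrahedral

Each nitro (N-bound nitrite) is −1; balancing the +1 overall charge requires Ta(V).
Tantalum is a group-5 element; Ta(V) is therefore d⁰.
Coordination number: 4.
A d⁰ ion has no crystal-field stabilisation preference between square planar and tetrahedral, so four ligands adopt the sterically favoured tetrahedral geometry.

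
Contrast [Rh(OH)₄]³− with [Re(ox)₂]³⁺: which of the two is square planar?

[Rh(OH)₄]³−

For [Rh(OH)₄]³−: Each hydroxide is −1; balancing the −3 overall charge requires Rh(I). Rh sits in group 9, so the d-electron count is 9 − 1 = 8. A 4d d⁸ ion has a large crystal-field splitting; square planar leaves the high-energy d_{x²−y²} orbital empty and maximises CFSE. → square planar.
For [Re(ox)₂]³⁺: Ligand charges: each oxalate is −2. With an overall charge of +3 the rhenium centre must be in the +7 oxidation state. Rhenium is a group-7 element; Re(VII) is therefore d⁰. A d⁰ ion has no crystal-field stabilisation preference between square planar and tetrahedral, so four ligands adopt the sterically favoured tetrahedral geometry. → tetrahedral.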